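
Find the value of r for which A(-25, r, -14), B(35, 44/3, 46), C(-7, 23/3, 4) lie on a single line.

14/3

Collinearity requires AB × AC = 0; each component is linear in r.
The x-component gives (42)r + (-196) = 0, so r = 14/3.
The remaining components then also vanish.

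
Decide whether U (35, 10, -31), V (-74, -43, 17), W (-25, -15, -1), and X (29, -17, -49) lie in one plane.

A normal to the plane through U, V, W is n = UV × UW = (-390, 390, -455).
The plane has equation n·P = 4355. For X: n·X = 4355.
Equal, so X lies in the plane and all four are coplanar.

Yes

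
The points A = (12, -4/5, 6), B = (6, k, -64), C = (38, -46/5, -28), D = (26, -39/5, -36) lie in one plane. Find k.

-7

The points are coplanar iff AB · (AC × AD) = 0.
Expanding, this is linear in k: (616)k + (4312) = 0.
So k = -7.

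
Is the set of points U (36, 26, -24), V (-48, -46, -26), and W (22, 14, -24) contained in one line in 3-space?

No

UV = (-84, -72, -2), UW = (-14, -12, 0).
Comparing components 2 and 3: (-72)(0) − (-2)(-12) = -24 ≠ 0, so UV and UW are not parallel and the points are not collinear.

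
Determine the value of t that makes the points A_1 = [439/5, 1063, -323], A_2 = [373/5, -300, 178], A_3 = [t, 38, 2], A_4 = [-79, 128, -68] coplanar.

-71/5

Normal to plane A_1A_2A_4: n = (120870, -401004/5, -1075032/5); plane equation n·P = -25969986/5.
Requiring n·A_3 = -25969986/5: (120870)t + (-17388216/5) = -25969986/5.
So t = -71/5.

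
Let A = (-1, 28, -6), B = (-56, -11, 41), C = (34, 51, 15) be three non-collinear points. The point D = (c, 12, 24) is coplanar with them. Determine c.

-23

Coplanarity requires AB · (AC × AD) = 0.
AB = (-55, -39, 47), AC = (35, 23, 21); the triple product is linear in c with coefficient -1900 and constant term -43700.
Setting it to zero: c = -23.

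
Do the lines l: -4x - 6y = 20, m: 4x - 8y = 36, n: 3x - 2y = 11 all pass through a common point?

Yes

Intersecting l and m: solving the 2×2 system gives (x, y) = (1, -4).
Substitute into n: (3)(1) + (-2)(-4) = 11.
This equals 11, so (1, -4) lies on all three lines and they are concurrent.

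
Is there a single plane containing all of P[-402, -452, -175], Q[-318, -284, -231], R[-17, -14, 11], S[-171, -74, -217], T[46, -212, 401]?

Yes

The plane through P, Q, R has normal n = PQ × PR = (55776, -37184, -27888) and equation n·X = -734384.
Checking the remaining points: n·S = -734384, n·T = -734384.
All equal -734384, so all 5 points lie in one plane.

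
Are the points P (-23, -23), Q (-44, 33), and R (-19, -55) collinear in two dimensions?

PQ = (-21, 56), PR = (4, -32).
det[PQ; PR] = (-21)(-32) − (56)(4) = 448.
The determinant is nonzero, so they are not collinear.

No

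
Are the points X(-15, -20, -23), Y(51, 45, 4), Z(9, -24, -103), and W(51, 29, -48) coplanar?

With X as base: XY = (66, 65, 27), XZ = (24, -4, -80), XW = (66, 49, -25).
XZ × XW = (4020, -4680, 1440).
XY · (XZ × XW) = 0.
The scalar triple product vanishes, so the four points are coplanar.

Yes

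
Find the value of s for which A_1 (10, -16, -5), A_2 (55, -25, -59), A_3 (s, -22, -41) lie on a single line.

40

Collinearity requires A_1A_2 × A_1A_3 = 0; each component is linear in s.
The y-component gives (-54)s + (2160) = 0, so s = 40.
The remaining components then also vanish.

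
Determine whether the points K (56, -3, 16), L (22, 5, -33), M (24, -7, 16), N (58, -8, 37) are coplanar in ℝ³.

Yes

With K as base: KL = (-34, 8, -49), KM = (-32, -4, 0), KN = (2, -5, 21).
KM × KN = (-84, 672, 168).
KL · (KM × KN) = 0.
The scalar triple product vanishes, so the four points are coplanar.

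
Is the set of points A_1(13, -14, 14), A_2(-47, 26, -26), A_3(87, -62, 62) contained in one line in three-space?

A_1A_2 = (-60, 40, -40), A_1A_3 = (74, -48, 48).
A_1A_2 × A_1A_3 = (0, -80, -80).
The cross product is nonzero, so the points do not lie on one line.

No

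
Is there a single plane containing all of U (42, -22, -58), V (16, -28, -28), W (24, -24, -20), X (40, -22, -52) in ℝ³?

Yes

A normal to the plane through U, V, W is n = UV × UW = (-168, 448, -56).
The plane has equation n·P = -13664. For X: n·X = -13664.
Equal, so X lies in the plane and all four are coplanar.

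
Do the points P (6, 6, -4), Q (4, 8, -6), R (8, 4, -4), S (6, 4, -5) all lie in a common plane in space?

A normal to the plane through P, Q, R is n = PQ × PR = (-4, -4, 0).
The plane has equation n·X = -48. For S: n·S = -40.
-40 ≠ -48, so S is off the plane.

No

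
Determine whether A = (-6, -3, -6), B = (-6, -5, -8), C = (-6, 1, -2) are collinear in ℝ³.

Yes

AB = (0, -2, -2), AC = (0, 4, 4).
AB × AC = (0, 0, 0).
The cross product vanishes, so the three points are collinear.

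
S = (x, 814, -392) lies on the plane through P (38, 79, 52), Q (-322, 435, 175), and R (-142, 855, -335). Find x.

-61

The plane through P, Q, R has equation −233220x − 161460y − 215280z = -32812260.
Substituting S: (-233220)x + (-47038680) = -32812260, so x = -61.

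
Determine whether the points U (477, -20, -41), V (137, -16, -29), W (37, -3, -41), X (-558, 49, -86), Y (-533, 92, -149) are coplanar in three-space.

No

The plane through U, V, W has normal n = UV × UW = (-204, -5280, -4020) and equation n·P = 173112.
Checking the remaining points: n·X = 200832, n·Y = 221952.
Since n·X = 200832 ≠ 173112, X is off the plane and the points are not all coplanar.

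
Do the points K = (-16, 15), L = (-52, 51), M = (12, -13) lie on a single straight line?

KL = (-36, 36), KM = (28, -28).
Twice the signed area of △KLM is (-36)(-28) − (36)(28) = 0.
The triangle is degenerate (zero area), so the points are collinear.

Yes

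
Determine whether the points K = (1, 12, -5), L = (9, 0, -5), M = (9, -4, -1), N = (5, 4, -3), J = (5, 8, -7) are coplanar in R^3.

The plane through K, L, M has normal n = KL × KM = (-48, -32, -32) and equation n·P = -272.
Checking the remaining points: n·N = -272, n·J = -272.
All equal -272, so all 5 points lie in one plane.

Yes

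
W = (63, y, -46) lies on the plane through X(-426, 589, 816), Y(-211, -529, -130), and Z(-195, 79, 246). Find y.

43

A normal to the plane is n = XY × XZ = (154800, -95976, 148608).
W lies in the plane iff n · XW = 0.
This gives (-95976)y + (4126968) = 0, so y = 43.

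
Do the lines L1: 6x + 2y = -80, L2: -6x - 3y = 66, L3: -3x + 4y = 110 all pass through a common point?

Yes

Intersecting L1 and L2: solving the 2×2 system gives (x, y) = (-18, 14).
Substitute into L3: (-3)(-18) + (4)(14) = 110.
This equals 110, so (-18, 14) lies on all three lines and they are concurrent.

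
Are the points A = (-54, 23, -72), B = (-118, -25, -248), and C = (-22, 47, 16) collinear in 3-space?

AB = (-64, -48, -176), AC = (32, 24, 88).
AB × AC = (0, 0, 0).
The cross product vanishes, so the three points are collinear.

Yes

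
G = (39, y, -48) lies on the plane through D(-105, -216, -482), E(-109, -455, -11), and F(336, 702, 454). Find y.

The plane through D, E, F has equation −656082x + 211455y + 101727z = -25818084.
Substituting G: (211455)y + (-30470094) = -25818084, so y = 22.

22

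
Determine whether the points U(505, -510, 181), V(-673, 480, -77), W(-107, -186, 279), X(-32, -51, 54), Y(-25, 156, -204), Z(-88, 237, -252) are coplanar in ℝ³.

Yes

The plane through U, V, W has normal n = UV × UW = (180612, 273340, 224208) and equation n·P = -7612692.
Checking the remaining points: n·X = -7612692, n·Y = -7612692, n·Z = -7612692.
All equal -7612692, so all 6 points lie in one plane.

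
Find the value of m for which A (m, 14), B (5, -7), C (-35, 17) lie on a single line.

-30

Collinearity: (A − B) must be parallel to (C − B) = (-40, 24).
Cross-multiplying the components: (m − 5)·(24) = (21)·(-40).
Solving gives m = -30.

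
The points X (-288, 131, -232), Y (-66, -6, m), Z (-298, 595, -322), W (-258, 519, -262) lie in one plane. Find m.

Normal to plane XZW: n = (21000, -3000, -17800); plane equation n·P = -2311400.
Requiring n·Y = -2311400: (-17800)m + (-1368000) = -2311400.
So m = 53.

53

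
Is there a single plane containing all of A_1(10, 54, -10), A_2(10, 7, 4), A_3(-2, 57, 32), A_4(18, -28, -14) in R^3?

With A_1 as base: A_1A_2 = (0, -47, 14), A_1A_3 = (-12, 3, 42), A_1A_4 = (8, -82, -4).
A_1A_3 × A_1A_4 = (3432, 288, 960).
A_1A_2 · (A_1A_3 × A_1A_4) = -96.
Since -96 ≠ 0, the four points are not coplanar.

No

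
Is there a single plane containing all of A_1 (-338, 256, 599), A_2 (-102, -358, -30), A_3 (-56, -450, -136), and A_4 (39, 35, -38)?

No

With A_1 as base: A_1A_2 = (236, -614, -629), A_1A_3 = (282, -706, -735), A_1A_4 = (377, -221, -637).
A_1A_3 × A_1A_4 = (287287, -97461, 203840).
A_1A_2 · (A_1A_3 × A_1A_4) = -574574.
Since -574574 ≠ 0, the four points are not coplanar.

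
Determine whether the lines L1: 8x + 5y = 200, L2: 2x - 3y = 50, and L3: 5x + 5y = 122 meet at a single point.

Intersecting L1 and L2: solving the 2×2 system gives (x, y) = (25, 0).
Substitute into L3: (5)(25) + (5)(0) = 125.
But L3 requires 122 ≠ 125, so the three lines have no common point.

No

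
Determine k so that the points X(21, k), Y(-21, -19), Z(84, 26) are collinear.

The three points are collinear iff det[XY; XZ] = 0.
This determinant is linear in k: (105)k + (105) = 0, so k = -1.

-1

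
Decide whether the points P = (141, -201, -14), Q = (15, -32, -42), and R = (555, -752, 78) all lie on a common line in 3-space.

PQ = (-126, 169, -28), PR = (414, -551, 92).
Comparing components 2 and 3: (169)(92) − (-28)(-551) = 120 ≠ 0, so PQ and PR are not parallel and the points are not collinear.

No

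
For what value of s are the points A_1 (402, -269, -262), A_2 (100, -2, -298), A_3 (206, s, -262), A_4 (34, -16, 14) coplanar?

-101

Normal to plane A_1A_2A_4: n = (82800, 96600, 21850); plane equation n·P = 1575500.
Requiring n·A_3 = 1575500: (96600)s + (11332100) = 1575500.
So s = -101.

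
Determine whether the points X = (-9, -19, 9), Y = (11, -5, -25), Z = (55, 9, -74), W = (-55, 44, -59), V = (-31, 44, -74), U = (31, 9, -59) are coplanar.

The plane through X, Y, Z has normal n = XY × XZ = (-210, -516, -336) and equation n·P = 8670.
Checking the remaining points: n·W = 8670, n·V = 8670, n·U = 8670.
All equal 8670, so all 6 points lie in one plane.

Yes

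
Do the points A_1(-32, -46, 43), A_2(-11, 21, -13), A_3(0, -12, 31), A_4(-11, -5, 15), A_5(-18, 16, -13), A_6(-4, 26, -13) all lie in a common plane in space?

The plane through A_1, A_2, A_3 has normal n = A_1A_2 × A_1A_3 = (1100, -1540, -1430) and equation n·P = -25850.
Checking the remaining points: n·A_4 = -25850, n·A_5 = -25850, n·A_6 = -25850.
All equal -25850, so all 6 points lie in one plane.

Yes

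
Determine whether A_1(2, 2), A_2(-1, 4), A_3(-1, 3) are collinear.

No

A_1A_2 = (-3, 2), A_1A_3 = (-3, 1).
det[A_1A_2; A_1A_3] = (-3)(1) − (2)(-3) = 3.
The determinant is nonzero, so they are not collinear.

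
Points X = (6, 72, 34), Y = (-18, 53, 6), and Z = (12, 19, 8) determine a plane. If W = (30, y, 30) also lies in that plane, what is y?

35

Coplanarity requires XY · (XZ × XW) = 0.
XY = (-24, -19, -28), XZ = (6, -53, -26); the triple product is linear in y with coefficient -792 and constant term 27720.
Setting it to zero: y = 35.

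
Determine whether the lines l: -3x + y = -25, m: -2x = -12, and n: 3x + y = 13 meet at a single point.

Intersecting l and m: solving the 2×2 system gives (x, y) = (6, -7).
Substitute into n: (3)(6) + (1)(-7) = 11.
But n requires 13 ≠ 11, so the three lines have no common point.

No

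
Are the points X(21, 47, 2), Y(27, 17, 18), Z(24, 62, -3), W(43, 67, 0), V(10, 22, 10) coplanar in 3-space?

The plane through X, Y, Z has normal n = XY × XZ = (-90, 78, 180) and equation n·P = 2136.
Checking the remaining points: n·W = 1356, n·V = 2616.
Since n·W = 1356 ≠ 2136, W is off the plane and the points are not all coplanar.

No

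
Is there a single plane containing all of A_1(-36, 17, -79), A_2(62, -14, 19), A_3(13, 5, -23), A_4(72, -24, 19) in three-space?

With A_1 as base: A_1A_2 = (98, -31, 98), A_1A_3 = (49, -12, 56), A_1A_4 = (108, -41, 98).
A_1A_3 × A_1A_4 = (1120, 1246, -713).
A_1A_2 · (A_1A_3 × A_1A_4) = 1260.
Since 1260 ≠ 0, the four points are not coplanar.

No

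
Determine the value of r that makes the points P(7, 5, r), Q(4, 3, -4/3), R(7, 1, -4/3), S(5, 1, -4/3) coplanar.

The points are coplanar iff PQ · (PR × PS) = 0.
Expanding, this is linear in r: (4)r + (16/3) = 0.
So r = -4/3.

-4/3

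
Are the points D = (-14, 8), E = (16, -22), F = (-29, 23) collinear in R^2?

DE = (30, -30), DF = (-15, 15).
Checking proportionality: DF = -1/2·DE, so the vectors are parallel and the points are collinear.

Yes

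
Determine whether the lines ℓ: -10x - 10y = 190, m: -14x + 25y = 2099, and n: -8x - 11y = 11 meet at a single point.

Intersecting ℓ and m: solving the 2×2 system gives (x, y) = (-66, 47).
Substitute into n: (-8)(-66) + (-11)(47) = 11.
This equals 11, so (-66, 47) lies on all three lines and they are concurrent.

Yes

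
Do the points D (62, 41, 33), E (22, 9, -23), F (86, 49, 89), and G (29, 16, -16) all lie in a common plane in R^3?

A normal to the plane through D, E, F is n = DE × DF = (-1344, 896, 448).
The plane has equation n·P = -31808. For G: n·G = -31808.
Equal, so G lies in the plane and all four are coplanar.

Yes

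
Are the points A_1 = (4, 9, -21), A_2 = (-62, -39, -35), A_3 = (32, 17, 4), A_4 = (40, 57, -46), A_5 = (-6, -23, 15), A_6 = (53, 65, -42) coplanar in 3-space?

The plane through A_1, A_2, A_3 has normal n = A_1A_2 × A_1A_3 = (-1088, 1258, 816) and equation n·P = -10166.
Checking the remaining points: n·A_4 = -9350, n·A_5 = -10166, n·A_6 = -10166.
Since n·A_4 = -9350 ≠ -10166, A_4 is off the plane and the points are not all coplanar.

No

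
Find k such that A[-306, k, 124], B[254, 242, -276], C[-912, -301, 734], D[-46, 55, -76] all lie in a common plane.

-86

The points are coplanar iff AB · (AC × AD) = 0.
Expanding, this is linear in k: (69800)k + (6002800) = 0.
So k = -86.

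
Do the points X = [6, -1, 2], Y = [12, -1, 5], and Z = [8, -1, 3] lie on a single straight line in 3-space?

XY = (6, 0, 3), XZ = (2, 0, 1).
Each component of XZ is 1/3 times the corresponding component of XY, so XZ = 1/3·XY and the points are collinear.

Yes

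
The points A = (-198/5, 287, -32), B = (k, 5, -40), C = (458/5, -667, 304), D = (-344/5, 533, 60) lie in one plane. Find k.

-18/5

Normal to plane ACD: n = (-170424, -109408/5, 22092/5); plane equation n·P = 1636912/5.
Requiring n·B = 1636912/5: (-170424)k + (-286144) = 1636912/5.
So k = -18/5.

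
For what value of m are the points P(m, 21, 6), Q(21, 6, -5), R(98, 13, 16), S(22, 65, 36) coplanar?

24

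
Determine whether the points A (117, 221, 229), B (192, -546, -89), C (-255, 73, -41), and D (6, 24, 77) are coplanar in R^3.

A normal to the plane through A, B, C is n = AB × AC = (160026, 138546, -296424).
The plane has equation n·P = -18539388. For D: n·D = -18539388.
Equal, so D lies in the plane and all four are coplanar.

Yes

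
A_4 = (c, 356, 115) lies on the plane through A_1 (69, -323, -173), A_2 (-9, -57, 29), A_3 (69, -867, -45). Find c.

A normal to the plane is n = A_1A_2 × A_1A_3 = (143936, 9984, 42432).
A_4 lies in the plane iff n · A_1A_4 = 0.
This gives (143936)c + (9067968) = 0, so c = -63.

-63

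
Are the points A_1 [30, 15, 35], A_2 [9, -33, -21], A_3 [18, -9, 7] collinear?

A_1A_2 = (-21, -48, -56), A_1A_3 = (-12, -24, -28).
Comparing components 3 and 1: (-56)(-12) − (-21)(-28) = 84 ≠ 0, so A_1A_2 and A_1A_3 are not parallel and the points are not collinear.

No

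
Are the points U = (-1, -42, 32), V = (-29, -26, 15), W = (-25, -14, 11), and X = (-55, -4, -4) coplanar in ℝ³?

Yes

The four points are coplanar iff the 3×3 determinant with rows UV, UW, UX is zero.
Rows: (-28, 16, -17), (-24, 28, -21), (-54, 38, -36).
Expanding along the first row: (-28)(-210) − (16)(-270) + (-17)(600) = 0.
Zero determinant ⇒ coplanar.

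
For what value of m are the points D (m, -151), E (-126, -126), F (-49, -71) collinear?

The three points are collinear iff det[DE; DF] = 0.
This determinant is linear in m: (-55)m + (-8855) = 0, so m = -161.

-161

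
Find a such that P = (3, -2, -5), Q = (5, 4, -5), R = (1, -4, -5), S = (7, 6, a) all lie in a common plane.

Normal to plane PQR: n = (0, 0, 8); plane equation n·X = -40.
Requiring n·S = -40: (8)a + (0) = -40.
So a = -5.

-5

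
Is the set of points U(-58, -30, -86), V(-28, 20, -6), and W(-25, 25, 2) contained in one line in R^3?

Yes

UV = (30, 50, 80), UW = (33, 55, 88).
UV × UW = (0, 0, 0).
The cross product vanishes, so the three points are collinear.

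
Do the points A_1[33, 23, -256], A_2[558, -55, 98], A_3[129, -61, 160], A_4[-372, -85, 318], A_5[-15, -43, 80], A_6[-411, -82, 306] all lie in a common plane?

No

The plane through A_1, A_2, A_3 has normal n = A_1A_2 × A_1A_3 = (-2712, -184416, -36612) and equation n·P = 5041608.
Checking the remaining points: n·A_4 = 5041608, n·A_5 = 5041608, n·A_6 = 5033472.
Since n·A_6 = 5033472 ≠ 5041608, A_6 is off the plane and the points are not all coplanar.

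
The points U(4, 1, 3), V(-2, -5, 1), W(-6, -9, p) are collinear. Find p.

Collinearity requires UV × UW = 0; each component is linear in p.
The x-component gives (-6)p + (-2) = 0, so p = -1/3.
The remaining components then also vanish.

-1/3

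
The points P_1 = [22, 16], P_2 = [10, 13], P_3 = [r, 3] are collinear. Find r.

-30

Collinearity: (P_3 − P_1) must be parallel to (P_2 − P_1) = (-12, -3).
Cross-multiplying the components: (r − 22)·(-3) = (-13)·(-12).
Solving gives r = -30.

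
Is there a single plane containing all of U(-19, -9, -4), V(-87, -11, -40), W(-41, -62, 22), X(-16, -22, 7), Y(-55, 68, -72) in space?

No

The plane through U, V, W has normal n = UV × UW = (-1960, 2560, 3560) and equation n·P = -40.
Checking the remaining points: n·X = -40, n·Y = 25560.
Since n·Y = 25560 ≠ -40, Y is off the plane and the points are not all coplanar.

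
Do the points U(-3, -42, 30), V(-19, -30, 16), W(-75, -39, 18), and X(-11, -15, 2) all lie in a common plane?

With U as base: UV = (-16, 12, -14), UW = (-72, 3, -12), UX = (-8, 27, -28).
UW × UX = (240, -1920, -1920).
UV · (UW × UX) = 0.
The scalar triple product vanishes, so the four points are coplanar.

Yes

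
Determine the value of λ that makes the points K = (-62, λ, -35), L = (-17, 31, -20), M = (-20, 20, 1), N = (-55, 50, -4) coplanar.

75

Coplanarity ⇔ det[KL; KM; KN] = 0.
Expanding, this is linear in λ: (750)λ + (-56250) = 0.
So λ = 75.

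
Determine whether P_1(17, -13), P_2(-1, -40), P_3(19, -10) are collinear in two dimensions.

P_1P_2 = (-18, -27), P_1P_3 = (2, 3).
det[P_1P_2; P_1P_3] = (-18)(3) − (-27)(2) = 0.
The determinant is zero, so the points are collinear.

Yes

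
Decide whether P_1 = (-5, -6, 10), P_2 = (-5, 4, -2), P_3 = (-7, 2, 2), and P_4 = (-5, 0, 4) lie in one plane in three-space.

The four points are coplanar iff the 3×3 determinant with rows P_1P_2, P_1P_3, P_1P_4 is zero.
Rows: (0, 10, -12), (-2, 8, -8), (0, 6, -6).
Expanding along the first row: (0)(0) − (10)(12) + (-12)(-12) = 24.
Nonzero ⇒ not coplanar.

No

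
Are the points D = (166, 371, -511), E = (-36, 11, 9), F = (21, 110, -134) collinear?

No

DE = (-202, -360, 520), DF = (-145, -261, 377).
DE × DF = (0, 754, 522).
The cross product is nonzero, so the points do not lie on one line.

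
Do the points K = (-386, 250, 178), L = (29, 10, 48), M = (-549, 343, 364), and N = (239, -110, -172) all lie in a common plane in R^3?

A normal to the plane through K, L, M is n = KL × KM = (-32550, -56000, -525).
The plane has equation n·P = -1529150. For N: n·N = -1529150.
Equal, so N lies in the plane and all four are coplanar.

Yes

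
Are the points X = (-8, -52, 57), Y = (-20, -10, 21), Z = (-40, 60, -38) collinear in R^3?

XY = (-12, 42, -36), XZ = (-32, 112, -95).
Comparing components 2 and 3: (42)(-95) − (-36)(112) = 42 ≠ 0, so XY and XZ are not parallel and the points are not collinear.

No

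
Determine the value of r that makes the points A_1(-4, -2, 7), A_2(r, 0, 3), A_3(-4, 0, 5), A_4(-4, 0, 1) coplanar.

-4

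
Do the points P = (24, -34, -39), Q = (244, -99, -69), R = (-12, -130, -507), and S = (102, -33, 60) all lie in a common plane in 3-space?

No

A normal to the plane through P, Q, R is n = PQ × PR = (27540, 104040, -23460).
The plane has equation n·X = -1961460. For S: n·S = -2031840.
-2031840 ≠ -1961460, so S is off the plane.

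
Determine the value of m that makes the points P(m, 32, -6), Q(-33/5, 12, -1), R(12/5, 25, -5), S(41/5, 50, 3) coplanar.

The points are coplanar iff PQ · (PR × PS) = 0.
Expanding, this is linear in m: (-204)m + (6528/5) = 0.
So m = 32/5.

32/5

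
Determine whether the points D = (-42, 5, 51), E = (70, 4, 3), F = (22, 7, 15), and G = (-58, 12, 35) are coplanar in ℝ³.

With D as base: DE = (112, -1, -48), DF = (64, 2, -36), DG = (-16, 7, -16).
DF × DG = (220, 1600, 480).
DE · (DF × DG) = 0.
The scalar triple product vanishes, so the four points are coplanar.

Yes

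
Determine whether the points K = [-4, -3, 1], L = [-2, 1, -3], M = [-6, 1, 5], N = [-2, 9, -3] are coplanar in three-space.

Yes

With K as base: KL = (2, 4, -4), KM = (-2, 4, 4), KN = (2, 12, -4).
KM × KN = (-64, 0, -32).
KL · (KM × KN) = 0.
The scalar triple product vanishes, so the four points are coplanar.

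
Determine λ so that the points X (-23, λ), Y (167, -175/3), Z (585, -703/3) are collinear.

65/3

The three points are collinear iff det[XY; XZ] = 0.
This determinant is linear in λ: (418)λ + (-27170/3) = 0, so λ = 65/3.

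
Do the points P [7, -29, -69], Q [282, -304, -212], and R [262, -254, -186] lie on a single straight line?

No

PQ = (275, -275, -143), PR = (255, -225, -117).
PQ × PR = (0, -4290, 8250).
The cross product is nonzero, so the points do not lie on one line.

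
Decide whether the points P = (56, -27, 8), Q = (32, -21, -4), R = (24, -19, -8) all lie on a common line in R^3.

Yes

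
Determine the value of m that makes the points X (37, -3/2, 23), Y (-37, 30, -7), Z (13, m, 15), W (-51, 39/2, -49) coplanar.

The points are coplanar iff XY · (XZ × XW) = 0.
Expanding, this is linear in m: (2688)m + (-25536) = 0.
So m = 19/2.

19/2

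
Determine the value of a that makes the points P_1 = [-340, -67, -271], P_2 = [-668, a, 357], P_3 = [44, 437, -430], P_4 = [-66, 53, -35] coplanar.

-835

The points are coplanar iff P_1P_2 · (P_1P_3 × P_1P_4) = 0.
Expanding, this is linear in a: (-134190)a + (-112048650) = 0.
So a = -835.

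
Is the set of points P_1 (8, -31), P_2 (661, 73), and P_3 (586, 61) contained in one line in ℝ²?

P_1P_2 = (653, 104), P_1P_3 = (578, 92).
Twice the signed area of △P_1P_2P_3 is (653)(92) − (104)(578) = -36.
The area is nonzero, so the three points are not collinear.

No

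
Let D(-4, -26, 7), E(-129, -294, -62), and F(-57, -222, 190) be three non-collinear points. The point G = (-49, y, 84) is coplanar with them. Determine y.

The plane through D, E, F has equation −62568x + 26532y + 10296z = -367488.
Substituting G: (26532)y + (3930696) = -367488, so y = -162.

-162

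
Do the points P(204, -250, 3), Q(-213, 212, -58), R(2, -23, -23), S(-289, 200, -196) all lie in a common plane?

No

A normal to the plane through P, Q, R is n = PQ × PR = (1835, 1480, -1335).
The plane has equation n·X = 335. For S: n·S = 27345.
27345 ≠ 335, so S is off the plane.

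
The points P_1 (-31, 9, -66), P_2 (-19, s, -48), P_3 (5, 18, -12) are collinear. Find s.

12

Direction P_1P_3 = (36, 9, 54). From the x-coordinate of P_2, the parameter along the line is τ = (-19 − (-31))/36 = 1/3.
Then s = 9 + 1/3·(9) = 12.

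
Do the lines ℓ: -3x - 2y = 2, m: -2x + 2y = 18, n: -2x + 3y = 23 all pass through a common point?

Yes

Intersecting ℓ and m: solving the 2×2 system gives (x, y) = (-4, 5).
Substitute into n: (-2)(-4) + (3)(5) = 23.
This equals 23, so (-4, 5) lies on all three lines and they are concurrent.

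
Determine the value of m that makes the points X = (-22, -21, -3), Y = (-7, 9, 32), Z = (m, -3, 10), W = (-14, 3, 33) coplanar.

Coplanarity ⇔ det[XY; XZ; XW] = 0.
Expanding, this is linear in m: (-240)m + (-2160) = 0.
So m = -9.

-9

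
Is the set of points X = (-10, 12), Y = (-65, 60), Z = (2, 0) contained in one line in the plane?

XY = (-55, 48), XZ = (12, -12).
Twice the signed area of △XYZ is (-55)(-12) − (48)(12) = 84.
The area is nonzero, so the three points are not collinear.

No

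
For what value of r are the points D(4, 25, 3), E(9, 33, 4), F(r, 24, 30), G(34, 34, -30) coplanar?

Normal to plane DEG: n = (-273, 195, -195); plane equation n·P = 3198.
Requiring n·F = 3198: (-273)r + (-1170) = 3198.
So r = -16.

-16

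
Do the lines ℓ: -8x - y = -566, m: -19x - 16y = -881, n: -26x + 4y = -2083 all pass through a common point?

No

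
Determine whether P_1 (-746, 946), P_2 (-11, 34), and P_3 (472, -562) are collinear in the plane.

P_1P_2 = (735, -912), P_1P_3 = (1218, -1508).
If collinear, P_1P_3 would be a scalar multiple of P_1P_2. But (735)·(-1508) ≠ (-912)·(1218) (difference 2436), so they are not parallel; the points are not collinear.

No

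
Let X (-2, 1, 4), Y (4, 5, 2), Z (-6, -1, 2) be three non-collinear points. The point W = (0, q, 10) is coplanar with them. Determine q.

1

A normal to the plane is n = XY × XZ = (-12, 20, 4).
W lies in the plane iff n · XW = 0.
This gives (20)q + (-20) = 0, so q = 1.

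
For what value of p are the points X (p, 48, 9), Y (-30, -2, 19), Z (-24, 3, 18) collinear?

30

Direction YZ = (6, 5, -1). From the y-coordinate of X, the parameter along the line is τ = (48 − (-2))/5 = 10.
Then p = (-30) + 10·(6) = 30.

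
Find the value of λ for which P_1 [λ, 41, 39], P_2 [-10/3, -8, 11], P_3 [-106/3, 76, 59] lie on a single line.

-22

Collinearity requires P_1P_2 × P_1P_3 = 0; each component is linear in λ.
The y-component gives (48)λ + (1056) = 0, so λ = -22.
The remaining components then also vanish.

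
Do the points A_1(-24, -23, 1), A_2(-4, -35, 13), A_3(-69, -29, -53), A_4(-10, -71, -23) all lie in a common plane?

A normal to the plane through A_1, A_2, A_3 is n = A_1A_2 × A_1A_3 = (720, 540, -660).
The plane has equation n·P = -30360. For A_4: n·A_4 = -30360.
Equal, so A_4 lies in the plane and all four are coplanar.

Yes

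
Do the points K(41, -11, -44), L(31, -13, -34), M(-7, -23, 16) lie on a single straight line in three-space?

KL = (-10, -2, 10), KM = (-48, -12, 60).
KL × KM = (0, 120, 24).
The cross product is nonzero, so the points do not lie on one line.

No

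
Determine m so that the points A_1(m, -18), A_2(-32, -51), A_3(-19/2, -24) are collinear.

-9/2

The three points are collinear iff det[A_1A_2; A_1A_3] = 0.
This determinant is linear in m: (-27)m + (-243/2) = 0, so m = -9/2.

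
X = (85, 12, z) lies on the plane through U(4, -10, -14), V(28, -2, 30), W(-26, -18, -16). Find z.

A normal to the plane is n = UV × UW = (336, -1272, 48).
X lies in the plane iff n · UX = 0.
This gives (48)z + (-96) = 0, so z = 2.

2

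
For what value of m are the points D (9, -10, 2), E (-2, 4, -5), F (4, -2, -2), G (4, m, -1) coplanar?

The points are coplanar iff DE · (DF × DG) = 0.
Expanding, this is linear in m: (-9)m + (-36) = 0.
So m = -4.

-4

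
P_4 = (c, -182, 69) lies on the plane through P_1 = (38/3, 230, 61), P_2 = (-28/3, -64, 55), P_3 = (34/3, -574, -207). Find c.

-22

The plane through P_1, P_2, P_3 has equation 73968x − 5888y + 17296z = 637744.
Substituting P_4: (73968)c + (2265040) = 637744, so c = -22.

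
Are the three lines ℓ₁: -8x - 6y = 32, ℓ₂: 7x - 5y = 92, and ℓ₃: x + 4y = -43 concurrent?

Intersecting ℓ₁ and ℓ₂: solving the 2×2 system gives (x, y) = (196/41, -480/41).
Substitute into ℓ₃: (1)(196/41) + (4)(-480/41) = -1724/41.
But ℓ₃ requires -43 ≠ -1724/41, so the three lines have no common point.

No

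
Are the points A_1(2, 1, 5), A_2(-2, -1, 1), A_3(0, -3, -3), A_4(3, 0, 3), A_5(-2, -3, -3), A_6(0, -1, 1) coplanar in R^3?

Yes

The plane through A_1, A_2, A_3 has normal n = A_1A_2 × A_1A_3 = (0, -24, 12) and equation n·P = 36.
Checking the remaining points: n·A_4 = 36, n·A_5 = 36, n·A_6 = 36.
All equal 36, so all 6 points lie in one plane.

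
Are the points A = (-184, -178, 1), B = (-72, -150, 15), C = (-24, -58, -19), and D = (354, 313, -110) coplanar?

Yes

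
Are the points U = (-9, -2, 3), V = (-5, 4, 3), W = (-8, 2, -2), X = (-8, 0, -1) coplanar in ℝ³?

No

With U as base: UV = (4, 6, 0), UW = (1, 4, -5), UX = (1, 2, -4).
UW × UX = (-6, -1, -2).
UV · (UW × UX) = -30.
Since -30 ≠ 0, the four points are not coplanar.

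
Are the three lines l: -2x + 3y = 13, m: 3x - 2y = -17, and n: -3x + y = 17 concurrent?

No

Lines aᵢx + bᵢy = cᵢ with pairwise distinct directions are concurrent exactly when det[aᵢ bᵢ cᵢ] = 0.
Here the determinant is -5.
Nonzero, so no common point exists.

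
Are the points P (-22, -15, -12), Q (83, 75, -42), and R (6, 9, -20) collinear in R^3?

PQ = (105, 90, -30), PR = (28, 24, -8).
Each component of PR is 4/15 times the corresponding component of PQ, so PR = 4/15·PQ and the points are collinear.

Yes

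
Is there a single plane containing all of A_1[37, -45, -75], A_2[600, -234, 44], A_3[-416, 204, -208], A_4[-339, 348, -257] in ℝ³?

The four points are coplanar iff the 3×3 determinant with rows A_1A_2, A_1A_3, A_1A_4 is zero.
Rows: (563, -189, 119), (-453, 249, -133), (-376, 393, -182).
Expanding along the first row: (563)(6951) − (-189)(32438) + (119)(-84405) = 0.
Zero determinant ⇒ coplanar.

Yes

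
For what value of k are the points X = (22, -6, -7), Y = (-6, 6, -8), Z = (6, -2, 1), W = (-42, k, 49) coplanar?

Normal to plane XYZ: n = (100, 240, 80); plane equation n·P = 200.
Requiring n·W = 200: (240)k + (-280) = 200.
So k = 2.

2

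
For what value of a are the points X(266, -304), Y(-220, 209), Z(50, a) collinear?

The three points are collinear iff det[XY; XZ] = 0.
This determinant is linear in a: (-486)a + (-36936) = 0, so a = -76.

-76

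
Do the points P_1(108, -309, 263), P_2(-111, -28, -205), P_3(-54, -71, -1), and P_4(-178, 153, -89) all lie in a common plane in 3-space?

Yes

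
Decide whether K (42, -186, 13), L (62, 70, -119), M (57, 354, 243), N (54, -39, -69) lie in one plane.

With K as base: KL = (20, 256, -132), KM = (15, 540, 230), KN = (12, 147, -82).
KM × KN = (-78090, 3990, -4275).
KL · (KM × KN) = 23940.
Since 23940 ≠ 0, the four points are not coplanar.

No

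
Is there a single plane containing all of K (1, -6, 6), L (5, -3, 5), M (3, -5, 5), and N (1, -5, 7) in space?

Yes

With K as base: KL = (4, 3, -1), KM = (2, 1, -1), KN = (0, 1, 1).
KM × KN = (2, -2, 2).
KL · (KM × KN) = 0.
The scalar triple product vanishes, so the four points are coplanar.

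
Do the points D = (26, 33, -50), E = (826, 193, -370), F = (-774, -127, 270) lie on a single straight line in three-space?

Yes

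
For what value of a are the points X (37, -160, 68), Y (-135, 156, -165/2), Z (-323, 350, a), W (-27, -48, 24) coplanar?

157/2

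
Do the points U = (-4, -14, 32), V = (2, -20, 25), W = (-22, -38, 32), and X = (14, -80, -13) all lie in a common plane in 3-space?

Yes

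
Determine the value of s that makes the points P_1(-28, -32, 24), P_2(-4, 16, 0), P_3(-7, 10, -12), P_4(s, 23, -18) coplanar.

-1/2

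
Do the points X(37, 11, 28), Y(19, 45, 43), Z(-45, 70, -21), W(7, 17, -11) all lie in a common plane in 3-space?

The four points are coplanar iff the 3×3 determinant with rows XY, XZ, XW is zero.
Rows: (-18, 34, 15), (-82, 59, -49), (-30, 6, -39).
Expanding along the first row: (-18)(-2007) − (34)(1728) + (15)(1278) = -3456.
Nonzero ⇒ not coplanar.

No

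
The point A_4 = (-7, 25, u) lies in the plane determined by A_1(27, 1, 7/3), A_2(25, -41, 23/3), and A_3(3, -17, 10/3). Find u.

-8/3

The plane through A_1, A_2, A_3 has equation 54x − 126y − 972z = -936.
Substituting A_4: (-972)u + (-3528) = -936, so u = -8/3.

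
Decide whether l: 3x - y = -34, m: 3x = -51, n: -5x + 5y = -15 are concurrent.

Lines aᵢx + bᵢy = cᵢ with pairwise distinct directions are concurrent exactly when det[aᵢ bᵢ cᵢ] = 0.
Here the determinant is -45.
Nonzero, so no common point exists.

No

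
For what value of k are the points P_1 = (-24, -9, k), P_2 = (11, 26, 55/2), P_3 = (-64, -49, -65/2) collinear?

-1/2

Direction P_2P_3 = (-75, -75, -60). From the x-coordinate of P_1, the parameter along the line is τ = (-24 − 11)/(-75) = 7/15.
Then k = 55/2 + 7/15·(-60) = -1/2.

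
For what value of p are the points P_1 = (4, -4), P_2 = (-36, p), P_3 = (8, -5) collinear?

6

Collinearity: (P_2 − P_1) must be parallel to (P_3 − P_1) = (4, -1).
Cross-multiplying the components: (p − (-4))·(4) = (-40)·(-1).
Solving gives p = 6.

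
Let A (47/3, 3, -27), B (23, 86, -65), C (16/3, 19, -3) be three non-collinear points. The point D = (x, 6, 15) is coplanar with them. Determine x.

A normal to the plane is n = AB × AC = (2600, 650/3, 975).
D lies in the plane iff n · AD = 0.
This gives (2600)x + (2600/3) = 0, so x = -1/3.

-1/3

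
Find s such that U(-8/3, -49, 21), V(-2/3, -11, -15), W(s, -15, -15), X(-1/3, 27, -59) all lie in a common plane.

The points are coplanar iff UV · (UW × UX) = 0.
Expanding, this is linear in s: (304)s + (1520/3) = 0.
So s = -5/3.

-5/3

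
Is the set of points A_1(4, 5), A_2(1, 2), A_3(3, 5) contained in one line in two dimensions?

A_1A_2 = (-3, -3), A_1A_3 = (-1, 0).
If collinear, A_1A_3 would be a scalar multiple of A_1A_2. But (-3)·(0) ≠ (-3)·(-1) (difference -3), so they are not parallel; the points are not collinear.

No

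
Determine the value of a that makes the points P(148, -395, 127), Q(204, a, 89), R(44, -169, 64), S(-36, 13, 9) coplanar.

-427

Normal to plane PRS: n = (-964, -680, -848); plane equation n·X = 18232.
Requiring n·Q = 18232: (-680)a + (-272128) = 18232.
So a = -427.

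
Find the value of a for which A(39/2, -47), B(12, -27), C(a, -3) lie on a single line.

3

The three points are collinear iff det[AB; AC] = 0.
This determinant is linear in a: (-20)a + (60) = 0, so a = 3.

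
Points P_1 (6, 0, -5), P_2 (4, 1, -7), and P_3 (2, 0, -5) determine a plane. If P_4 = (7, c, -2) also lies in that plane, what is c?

The plane through P_1, P_2, P_3 has equation 8y + 4z = -20.
Substituting P_4: (8)c + (-8) = -20, so c = -3/2.

-3/2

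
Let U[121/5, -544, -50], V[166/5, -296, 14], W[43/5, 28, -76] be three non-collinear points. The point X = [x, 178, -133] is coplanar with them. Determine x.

-6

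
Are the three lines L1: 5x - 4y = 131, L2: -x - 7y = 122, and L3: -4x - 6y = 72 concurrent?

The three lines meet at one point iff the augmented coefficient matrix [aᵢ bᵢ cᵢ] has rank < 3, i.e. its determinant vanishes.
Here the determinant is -78.
Nonzero, so no common point exists.

No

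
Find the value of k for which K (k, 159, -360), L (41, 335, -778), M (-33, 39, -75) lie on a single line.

Direction LM = (-74, -296, 703). From the y-coordinate of K, the parameter along the line is τ = (159 − 335)/(-296) = 22/37.
Then k = 41 + 22/37·(-74) = -3.

-3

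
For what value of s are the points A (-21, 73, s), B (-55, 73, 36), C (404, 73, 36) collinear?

Collinearity requires AB × AC = 0; each component is linear in s.
The y-component gives (-459)s + (16524) = 0, so s = 36.
The remaining components then also vanish.

36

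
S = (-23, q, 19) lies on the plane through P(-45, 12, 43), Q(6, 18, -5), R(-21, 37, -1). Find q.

Coplanarity requires PQ · (PR × PS) = 0.
PQ = (51, 6, -48), PR = (24, 25, -44); the triple product is linear in q with coefficient 1092 and constant term -19656.
Setting it to zero: q = 18.

18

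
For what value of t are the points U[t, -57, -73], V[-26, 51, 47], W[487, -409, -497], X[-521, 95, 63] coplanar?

The points are coplanar iff UV · (UW × UX) = 0.
Expanding, this is linear in t: (-16576)t + (3149440) = 0.
So t = 190.

190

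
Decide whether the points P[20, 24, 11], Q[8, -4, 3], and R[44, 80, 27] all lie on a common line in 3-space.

PQ = (-12, -28, -8), PR = (24, 56, 16).
PQ × PR = (0, 0, 0).
The cross product vanishes, so the three points are collinear.

Yes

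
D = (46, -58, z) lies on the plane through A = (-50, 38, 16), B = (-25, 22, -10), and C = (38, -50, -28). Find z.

The plane through A, B, C has equation −1584x − 1188y − 792z = 21384.
Substituting D: (-792)z + (-3960) = 21384, so z = -32.

-32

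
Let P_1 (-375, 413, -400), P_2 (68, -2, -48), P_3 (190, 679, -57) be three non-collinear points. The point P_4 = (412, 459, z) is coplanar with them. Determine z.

121

The plane through P_1, P_2, P_3 has equation −235977x + 46931y + 352313z = -33051322.
Substituting P_4: (352313)z + (-75681195) = -33051322, so z = 121.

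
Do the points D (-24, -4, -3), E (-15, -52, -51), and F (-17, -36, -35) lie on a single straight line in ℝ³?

No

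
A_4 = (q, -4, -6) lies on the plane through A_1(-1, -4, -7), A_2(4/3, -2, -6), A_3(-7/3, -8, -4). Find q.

-1/3

A normal to the plane is n = A_1A_2 × A_1A_3 = (10, -25/3, -20/3).
A_4 lies in the plane iff n · A_1A_4 = 0.
This gives (10)q + (10/3) = 0, so q = -1/3.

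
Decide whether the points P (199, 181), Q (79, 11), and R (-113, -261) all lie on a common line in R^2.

Yes

PQ = (-120, -170), PR = (-312, -442).
det[PQ; PR] = (-120)(-442) − (-170)(-312) = 0.
The determinant is zero, so the points are collinear.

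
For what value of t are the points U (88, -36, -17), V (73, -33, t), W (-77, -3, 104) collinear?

-6

Direction UW = (-165, 33, 121). From the x-coordinate of V, the parameter along the line is τ = (73 − 88)/(-165) = 1/11.
Then t = (-17) + 1/11·(121) = -6.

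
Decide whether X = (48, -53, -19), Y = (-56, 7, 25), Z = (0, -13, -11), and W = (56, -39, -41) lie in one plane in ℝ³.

Yes

The four points are coplanar iff the 3×3 determinant with rows XY, XZ, XW is zero.
Rows: (-104, 60, 44), (-48, 40, 8), (8, 14, -22).
Expanding along the first row: (-104)(-992) − (60)(992) + (44)(-992) = 0.
Zero determinant ⇒ coplanar.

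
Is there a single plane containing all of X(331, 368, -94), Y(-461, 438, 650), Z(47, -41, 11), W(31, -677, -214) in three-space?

With X as base: XY = (-792, 70, 744), XZ = (-284, -409, 105), XW = (-300, -1045, -120).
XZ × XW = (158805, -65580, 174080).
XY · (XZ × XW) = -848640.
Since -848640 ≠ 0, the four points are not coplanar.

No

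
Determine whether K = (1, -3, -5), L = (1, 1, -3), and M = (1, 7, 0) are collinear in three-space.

Yes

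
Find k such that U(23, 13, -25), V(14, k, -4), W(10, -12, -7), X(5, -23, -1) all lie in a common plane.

17/2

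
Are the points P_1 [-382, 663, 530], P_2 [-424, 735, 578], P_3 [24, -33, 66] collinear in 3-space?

Yes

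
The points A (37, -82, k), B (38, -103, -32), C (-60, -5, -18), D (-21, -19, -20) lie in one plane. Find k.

Coplanarity ⇔ det[AB; AC; AD] = 0.
Expanding, this is linear in k: (2450)k + (71050) = 0.
So k = -29.

-29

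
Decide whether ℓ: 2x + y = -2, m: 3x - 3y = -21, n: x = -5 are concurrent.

No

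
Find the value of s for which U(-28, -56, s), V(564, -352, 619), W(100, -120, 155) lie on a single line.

Collinearity requires UV × UW = 0; each component is linear in s.
The x-component gives (232)s + (-6264) = 0, so s = 27.
The remaining components then also vanish.

27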